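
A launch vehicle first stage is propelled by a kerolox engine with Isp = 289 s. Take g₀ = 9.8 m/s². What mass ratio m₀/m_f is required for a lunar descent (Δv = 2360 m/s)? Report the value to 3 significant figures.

mass ratio ≈ 2.30

v_e = Isp · g₀ = 289 × 9.8 = 2832.2 m/s.
Using Δv = v_e ln(m₀/m_f): m₀/m_f = exp(Δv / v_e) = exp(2360 / 2832.2) = exp(0.8333) = 2.3008.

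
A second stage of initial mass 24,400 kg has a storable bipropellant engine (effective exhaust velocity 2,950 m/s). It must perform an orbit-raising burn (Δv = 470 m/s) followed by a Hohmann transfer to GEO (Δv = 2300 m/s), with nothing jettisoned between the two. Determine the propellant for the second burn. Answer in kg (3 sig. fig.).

propellant for the second burn ≈ 11300 kg

After the first burn: m = 24400 × exp(−470/2950.0) = 24400 × 0.85272 = 20,806.4 kg.
After the second burn: m = 20,806.4 × exp(−2300/2950.0) = 20,806.4 × 0.45856 = 9,540.98 kg.
Second-burn propellant = 20,806.4 − 9,540.98 = 11,265.42 kg.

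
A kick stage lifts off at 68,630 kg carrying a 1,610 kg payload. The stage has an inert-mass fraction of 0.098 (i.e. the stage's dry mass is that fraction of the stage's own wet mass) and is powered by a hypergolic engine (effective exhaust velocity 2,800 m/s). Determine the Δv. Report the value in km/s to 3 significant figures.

Stage wet mass = m₀ − payload = 68,630 − 1,610 = 67,020 kg.
Stage dry mass = ε × stage wet mass = 0.098 × 67,020 = 6,567.96 kg.
Burnout mass m_f = stage dry + payload = 6,567.96 + 1,610 = 8,177.96 kg.
Using Δv = v_e ln(m₀/m_f): Δv = v_e · ln(68,630/8,177.96) = 2800.0 × ln(8.392) = 2800.0 × 2.1273 ≈ 5956 m/s.

Δv ≈ 5.96 km/s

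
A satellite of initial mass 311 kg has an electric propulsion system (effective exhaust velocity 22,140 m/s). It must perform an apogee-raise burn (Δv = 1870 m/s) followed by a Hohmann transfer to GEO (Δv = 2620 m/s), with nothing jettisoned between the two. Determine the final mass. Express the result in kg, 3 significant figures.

After the first burn: m = 311 × exp(−1870/22140.0) = 311 × 0.91901 = 285.812 kg.
After the second burn: m = 285.812 × exp(−2620/22140.0) = 285.812 × 0.88840 = 253.915 kg.

final mass ≈ 254 kg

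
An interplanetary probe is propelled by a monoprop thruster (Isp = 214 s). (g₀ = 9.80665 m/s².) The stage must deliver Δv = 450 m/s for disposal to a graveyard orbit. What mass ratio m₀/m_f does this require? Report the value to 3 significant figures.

v_e = Isp · g₀ = 214 × 9.80665 = 2098.6 m/s.
Using Δv = v_e ln(m₀/m_f): m₀/m_f = exp(Δv / v_e) = exp(450 / 2098.6) = exp(0.2144) = 1.2392.

mass ratio ≈ 1.24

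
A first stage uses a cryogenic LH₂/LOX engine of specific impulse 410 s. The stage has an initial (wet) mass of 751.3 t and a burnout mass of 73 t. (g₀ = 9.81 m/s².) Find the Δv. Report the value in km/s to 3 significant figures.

v_e = Isp · g₀ = 410 × 9.81 = 4022.1 m/s.
Rocket equation: Δv = v_e · ln(m₀/m_f) = 4022.1 × ln(10.29) = 4022.1 × 2.3313 ≈ 9376.9 m/s.

Δv ≈ 9.38 km/s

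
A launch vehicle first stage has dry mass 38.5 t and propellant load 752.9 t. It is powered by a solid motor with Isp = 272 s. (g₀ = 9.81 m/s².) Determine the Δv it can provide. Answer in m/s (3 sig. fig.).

Δv ≈ 8070 m/s

v_e = Isp · g₀ = 272 × 9.81 = 2668.3 m/s.
m₀ = m_dry + m_prop = 38.5 + 752.9 = 791.4 t.
Δv = v_e · ln(m₀/m_f) = 2668.3 × ln(20.56) = 2668.3 × 3.0231 ≈ 8066.7 m/s.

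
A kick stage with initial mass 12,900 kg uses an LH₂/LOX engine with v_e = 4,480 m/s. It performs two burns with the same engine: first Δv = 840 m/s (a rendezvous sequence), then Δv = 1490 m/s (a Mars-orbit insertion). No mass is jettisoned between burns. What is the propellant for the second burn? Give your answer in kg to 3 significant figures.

After the first burn: m = 12900 × exp(−840/4480.0) = 12900 × 0.82903 = 10,694.5 kg.
After the second burn: m = 10,694.5 × exp(−1490/4480.0) = 10,694.5 × 0.71706 = 7,668.6 kg.
Second-burn propellant = 10,694.5 − 7,668.6 = 3,025.9 kg.

propellant for the second burn ≈ 3030 kg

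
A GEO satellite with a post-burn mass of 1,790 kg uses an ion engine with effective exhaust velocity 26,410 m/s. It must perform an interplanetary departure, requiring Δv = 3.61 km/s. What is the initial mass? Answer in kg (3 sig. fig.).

initial mass ≈ 2050 kg

m₀/m_f = exp(Δv / v_e) = exp(3610 / 26410.0) = exp(0.1367) = 1.1465.
m₀ = m_f × 1.1465 = 1,790 × 1.1465 = 2,052.24 kg.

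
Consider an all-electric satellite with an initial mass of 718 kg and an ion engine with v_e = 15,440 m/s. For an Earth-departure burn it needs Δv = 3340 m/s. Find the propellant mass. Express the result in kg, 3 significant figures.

By the Tsiolkovsky rocket equation, m₀/m_f = exp(Δv / v_e) = exp(3340 / 15440.0) = exp(0.2163) = 1.2415.
m_f = 718 / 1.2415 = 578.333 kg, so propellant = m₀ − m_f = 718 − 578.333 = 139.667 kg.

propellant mass ≈ 140 kg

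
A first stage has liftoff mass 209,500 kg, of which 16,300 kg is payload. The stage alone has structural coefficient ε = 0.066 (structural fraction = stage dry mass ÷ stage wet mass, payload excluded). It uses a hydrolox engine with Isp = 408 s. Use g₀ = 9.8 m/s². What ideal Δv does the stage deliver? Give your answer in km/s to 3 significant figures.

Stage wet mass = m₀ − payload = 209,500 − 16,300 = 193,200 kg.
Stage dry mass = ε × stage wet mass = 0.066 × 193,200 = 12,751.2 kg.
Burnout mass m_f = stage dry + payload = 12,751.2 + 16,300 = 29,051.2 kg.
v_e = Isp · g₀ = 408 × 9.8 = 3998.4 m/s.
Δv = v_e · ln(209,500/29,051.2) = 3998.4 × ln(7.211) = 3998.4 × 1.9757 ≈ 7899 m/s.

Δv ≈ 7.90 km/s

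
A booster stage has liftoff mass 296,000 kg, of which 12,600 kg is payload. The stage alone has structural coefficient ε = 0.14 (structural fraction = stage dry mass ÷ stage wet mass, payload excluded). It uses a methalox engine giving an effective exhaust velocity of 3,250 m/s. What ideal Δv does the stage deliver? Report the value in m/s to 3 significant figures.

Stage wet mass = m₀ − payload = 296,000 − 12,600 = 283,400 kg.
Stage dry mass = ε × stage wet mass = 0.14 × 283,400 = 39,676 kg.
Burnout mass m_f = stage dry + payload = 39,676 + 12,600 = 52,276 kg.
Using Δv = v_e ln(m₀/m_f): Δv = v_e · ln(296,000/52,276) = 3250.0 × ln(5.662) = 3250.0 × 1.7338 ≈ 5635 m/s.

Δv ≈ 5630 m/s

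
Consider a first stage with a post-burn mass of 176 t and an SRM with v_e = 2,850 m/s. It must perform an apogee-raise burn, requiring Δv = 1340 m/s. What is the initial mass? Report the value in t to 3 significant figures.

initial mass ≈ 282 t

By the Tsiolkovsky rocket equation, m₀/m_f = exp(Δv / v_e) = exp(1340 / 2850.0) = exp(0.4702) = 1.6003.
m₀ = m_f × 1.6003 = 176 × 1.6003 = 281.653 t.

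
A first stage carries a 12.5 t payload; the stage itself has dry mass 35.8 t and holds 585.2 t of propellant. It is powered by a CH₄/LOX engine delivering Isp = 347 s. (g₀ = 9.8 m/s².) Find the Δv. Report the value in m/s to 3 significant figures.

Δv ≈ 8750 m/s

v_e = Isp · g₀ = 347 × 9.8 = 3400.6 m/s.
m₀ = payload + dry + propellant = 12.5 + 35.8 + 585.2 = 633.5 t.
m_f = payload + dry = 12.5 + 35.8 = 48.3 t.
By the Tsiolkovsky rocket equation, Δv = v_e · ln(m₀/m_f) = 3400.6 × ln(13.12) = 3400.6 × 2.5738 ≈ 8752.6 m/s.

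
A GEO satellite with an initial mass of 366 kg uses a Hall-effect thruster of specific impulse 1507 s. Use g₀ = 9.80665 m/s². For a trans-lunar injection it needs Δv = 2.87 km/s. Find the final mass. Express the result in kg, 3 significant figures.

final mass ≈ 301 kg

v_e = Isp · g₀ = 1507 × 9.80665 = 14778.6 m/s.
m₀/m_f = exp(Δv / v_e) = exp(2870 / 14778.6) = exp(0.1942) = 1.2143.
m_f = m₀ / 1.2143 = 366 / 1.2143 = 301.408 kg.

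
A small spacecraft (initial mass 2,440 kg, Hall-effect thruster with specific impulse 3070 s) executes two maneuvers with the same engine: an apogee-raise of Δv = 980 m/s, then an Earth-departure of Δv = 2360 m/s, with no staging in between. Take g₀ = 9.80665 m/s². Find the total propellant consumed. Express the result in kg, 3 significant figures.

v_e = Isp · g₀ = 3070 × 9.80665 = 30106.4 m/s.
After the first burn: m = 2440 × exp(−980/30106.4) = 2440 × 0.96797 = 2,361.85 kg.
After the second burn: m = 2,361.85 × exp(−2360/30106.4) = 2,361.85 × 0.92461 = 2,183.79 kg.
Total propellant = m₀ − m_final = 2440 − 2,183.79 = 256.21 kg.

total propellant consumed ≈ 256 kg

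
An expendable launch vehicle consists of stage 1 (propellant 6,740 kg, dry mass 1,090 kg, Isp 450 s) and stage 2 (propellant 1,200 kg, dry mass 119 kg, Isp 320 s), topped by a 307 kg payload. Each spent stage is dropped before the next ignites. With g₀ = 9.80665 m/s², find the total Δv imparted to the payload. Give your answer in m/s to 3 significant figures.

Δv ≈ 9710 m/s

Ignition mass of stage 1 = 6,740+1,090 + 1,200+119 + 307 = 9,456 kg.
Stage 1: m₀ = 9,456 kg, m_f = 9,456 − 6,740 = 2,716 kg; Δv = 450×9.80665×ln(3.482) = 4413.0×1.2475 ≈ 5505 m/s.
Stage 2: m₀ = 1,626 kg, m_f = 1,626 − 1,200 = 426 kg; Δv = 320×9.80665×ln(3.817) = 3138.1×1.3394 ≈ 4203 m/s.
Total Δv = 5505 + 4203 = 9708 m/s.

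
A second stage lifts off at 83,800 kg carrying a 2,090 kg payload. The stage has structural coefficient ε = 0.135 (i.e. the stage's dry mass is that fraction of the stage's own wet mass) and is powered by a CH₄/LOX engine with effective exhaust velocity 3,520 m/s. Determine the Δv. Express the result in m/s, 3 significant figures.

Stage wet mass = m₀ − payload = 83,800 − 2,090 = 81,710 kg.
Stage dry mass = ε × stage wet mass = 0.135 × 81,710 = 11,030.9 kg.
Burnout mass m_f = stage dry + payload = 11,030.9 + 2,090 = 13,120.9 kg.
Rocket equation: Δv = v_e · ln(83,800/13,120.9) = 3520.0 × ln(6.387) = 3520.0 × 1.8542 ≈ 6527 m/s.

Δv ≈ 6530 m/s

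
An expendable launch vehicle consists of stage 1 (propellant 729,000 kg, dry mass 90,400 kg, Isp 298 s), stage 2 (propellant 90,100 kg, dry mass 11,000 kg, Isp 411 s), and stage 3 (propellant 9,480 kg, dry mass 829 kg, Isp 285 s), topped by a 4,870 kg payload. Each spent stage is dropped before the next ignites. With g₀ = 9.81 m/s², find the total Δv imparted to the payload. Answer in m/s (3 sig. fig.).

Ignition mass of stage 1 = 729,000+90,400 + 90,100+11,000 + 9,480+829 + 4,870 = 935,679 kg.
Stage 1: m₀ = 935,679 kg, m_f = 935,679 − 729,000 = 206,679 kg; Δv = 298×9.81×ln(4.527) = 2923.4×1.5101 ≈ 4415 m/s.
Stage 2: m₀ = 116,279 kg, m_f = 116,279 − 90,100 = 26,179 kg; Δv = 411×9.81×ln(4.442) = 4031.9×1.4910 ≈ 6012 m/s.
Stage 3: m₀ = 15,179 kg, m_f = 15,179 − 9,480 = 5,699 kg; Δv = 285×9.81×ln(2.663) = 2795.9×0.9796 ≈ 2739 m/s.
Total Δv = 4415 + 6012 + 2739 = 13166 m/s.

Δv ≈ 13200 m/s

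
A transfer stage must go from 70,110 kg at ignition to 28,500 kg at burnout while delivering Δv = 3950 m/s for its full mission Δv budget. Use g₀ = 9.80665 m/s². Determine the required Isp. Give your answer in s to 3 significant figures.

Isp ≈ 447 s

ln(m₀/m_f) = ln(70110/28500) = ln(2.46) = 0.9002.
By the Tsiolkovsky rocket equation, v_e = Δv / ln(m₀/m_f) = 3950 / 0.9002 = 4388.1 m/s.
Isp = v_e / g₀ = 4388.1 / 9.80665 = 447.5 s.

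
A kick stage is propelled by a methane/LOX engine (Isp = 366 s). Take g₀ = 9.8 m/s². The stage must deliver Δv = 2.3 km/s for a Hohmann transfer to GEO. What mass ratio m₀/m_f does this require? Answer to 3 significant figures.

mass ratio ≈ 1.90

v_e = Isp · g₀ = 366 × 9.8 = 3586.8 m/s.
m₀/m_f = exp(Δv / v_e) = exp(2300 / 3586.8) = exp(0.6412) = 1.8988.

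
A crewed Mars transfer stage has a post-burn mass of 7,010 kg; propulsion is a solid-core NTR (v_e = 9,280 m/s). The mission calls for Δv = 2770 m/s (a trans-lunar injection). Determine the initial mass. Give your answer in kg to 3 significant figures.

initial mass ≈ 9450 kg

Using Δv = v_e ln(m₀/m_f): m₀/m_f = exp(Δv / v_e) = exp(2770 / 9280.0) = exp(0.2985) = 1.3478.
m₀ = m_f × 1.3478 = 7,010 × 1.3478 = 9,448.08 kg.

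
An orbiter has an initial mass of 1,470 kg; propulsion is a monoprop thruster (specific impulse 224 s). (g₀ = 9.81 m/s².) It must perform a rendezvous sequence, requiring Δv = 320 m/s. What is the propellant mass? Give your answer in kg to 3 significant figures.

v_e = Isp · g₀ = 224 × 9.81 = 2197.4 m/s.
From the ideal rocket equation, m₀/m_f = exp(Δv / v_e) = exp(320 / 2197.4) = exp(0.1456) = 1.1568.
m_f = 1,470 / 1.1568 = 1,270.75 kg, so propellant = m₀ − m_f = 1,470 − 1,270.75 = 199.25 kg.

propellant mass ≈ 199 kg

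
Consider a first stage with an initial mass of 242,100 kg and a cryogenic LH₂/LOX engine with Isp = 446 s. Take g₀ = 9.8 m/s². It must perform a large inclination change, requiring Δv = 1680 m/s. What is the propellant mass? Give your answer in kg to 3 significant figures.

v_e = Isp · g₀ = 446 × 9.8 = 4370.8 m/s.
m₀/m_f = exp(Δv / v_e) = exp(1680 / 4370.8) = exp(0.3844) = 1.4687.
m_f = 242,100 / 1.4687 = 164,840 kg, so propellant = m₀ − m_f = 242,100 − 164,840 = 77,260 kg.

propellant mass ≈ 77300 kg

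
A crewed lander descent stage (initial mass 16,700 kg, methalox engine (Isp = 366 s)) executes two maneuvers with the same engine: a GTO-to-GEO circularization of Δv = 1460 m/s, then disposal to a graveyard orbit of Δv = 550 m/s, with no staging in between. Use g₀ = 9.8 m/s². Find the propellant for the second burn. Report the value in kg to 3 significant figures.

propellant for the second burn ≈ 1580 kg

v_e = Isp · g₀ = 366 × 9.8 = 3586.8 m/s.
After the first burn: m = 16700 × exp(−1460/3586.8) = 16700 × 0.66561 = 11,115.7 kg.
After the second burn: m = 11,115.7 × exp(−550/3586.8) = 11,115.7 × 0.85784 = 9,535.49 kg.
Second-burn propellant = 11,115.7 − 9,535.49 = 1,580.21 kg.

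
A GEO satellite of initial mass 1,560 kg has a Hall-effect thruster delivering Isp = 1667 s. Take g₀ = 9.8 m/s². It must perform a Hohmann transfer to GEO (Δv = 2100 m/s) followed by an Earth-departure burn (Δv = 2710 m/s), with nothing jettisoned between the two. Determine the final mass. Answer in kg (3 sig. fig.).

v_e = Isp · g₀ = 1667 × 9.8 = 16336.6 m/s.
After the first burn: m = 1560 × exp(−2100/16336.6) = 1560 × 0.87937 = 1,371.82 kg.
After the second burn: m = 1,371.82 × exp(−2710/16336.6) = 1,371.82 × 0.84714 = 1,162.12 kg.

final mass ≈ 1160 kg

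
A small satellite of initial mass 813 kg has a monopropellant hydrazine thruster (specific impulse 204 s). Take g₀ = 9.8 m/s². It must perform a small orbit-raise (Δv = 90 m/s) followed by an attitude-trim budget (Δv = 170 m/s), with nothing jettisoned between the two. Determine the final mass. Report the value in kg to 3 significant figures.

v_e = Isp · g₀ = 204 × 9.8 = 1999.2 m/s.
After the first burn: m = 813 × exp(−90/1999.2) = 813 × 0.95598 = 777.212 kg.
After the second burn: m = 777.212 × exp(−170/1999.2) = 777.212 × 0.91848 = 713.854 kg.

final mass ≈ 714 kg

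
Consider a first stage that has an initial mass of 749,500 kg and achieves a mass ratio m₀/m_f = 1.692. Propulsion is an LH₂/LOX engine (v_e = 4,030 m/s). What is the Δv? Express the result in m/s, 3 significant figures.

By the Tsiolkovsky rocket equation, Δv = v_e · ln(1.692) = 4030.0 × 0.5259 ≈ 2119.4 m/s.

Δv ≈ 2120 m/s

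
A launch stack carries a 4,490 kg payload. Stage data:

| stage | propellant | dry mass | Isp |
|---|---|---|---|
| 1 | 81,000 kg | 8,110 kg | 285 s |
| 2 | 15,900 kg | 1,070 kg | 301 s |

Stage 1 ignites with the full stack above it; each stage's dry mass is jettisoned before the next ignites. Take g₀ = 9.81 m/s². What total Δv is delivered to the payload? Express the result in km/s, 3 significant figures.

Δv ≈ 7.68 km/s

Ignition mass of stage 1 = 81,000+8,110 + 15,900+1,070 + 4,490 = 110,570 kg.
Stage 1: m₀ = 110,570 kg, m_f = 110,570 − 81,000 = 29,570 kg; Δv = 285×9.81×ln(3.739) = 2795.9×1.3189 ≈ 3687 m/s.
Stage 2: m₀ = 21,460 kg, m_f = 21,460 − 15,900 = 5,560 kg; Δv = 301×9.81×ln(3.86) = 2952.8×1.3506 ≈ 3988 m/s.
Total Δv = 3687 + 3988 = 7675 m/s.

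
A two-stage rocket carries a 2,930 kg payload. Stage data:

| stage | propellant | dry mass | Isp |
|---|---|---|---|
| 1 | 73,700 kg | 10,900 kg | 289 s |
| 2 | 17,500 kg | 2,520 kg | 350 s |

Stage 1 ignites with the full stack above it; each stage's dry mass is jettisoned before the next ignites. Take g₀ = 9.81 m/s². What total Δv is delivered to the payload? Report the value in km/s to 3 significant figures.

Ignition mass of stage 1 = 73,700+10,900 + 17,500+2,520 + 2,930 = 107,550 kg.
Stage 1: m₀ = 107,550 kg, m_f = 107,550 − 73,700 = 33,850 kg; Δv = 289×9.81×ln(3.177) = 2835.1×1.1560 ≈ 3277 m/s.
Stage 2: m₀ = 22,950 kg, m_f = 22,950 − 17,500 = 5,450 kg; Δv = 350×9.81×ln(4.211) = 3433.5×1.4377 ≈ 4936 m/s.
Total Δv = 3277 + 4936 = 8213 m/s.

Δv ≈ 8.21 km/s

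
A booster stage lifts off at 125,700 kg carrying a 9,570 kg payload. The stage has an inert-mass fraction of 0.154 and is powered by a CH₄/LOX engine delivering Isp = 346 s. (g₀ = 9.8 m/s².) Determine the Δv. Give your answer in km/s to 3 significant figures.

Δv ≈ 5.16 km/s

Stage wet mass = m₀ − payload = 125,700 − 9,570 = 116,130 kg.
Stage dry mass = ε × stage wet mass = 0.154 × 116,130 = 17,884 kg.
Burnout mass m_f = stage dry + payload = 17,884 + 9,570 = 27,454 kg.
v_e = Isp · g₀ = 346 × 9.8 = 3390.8 m/s.
Δv = v_e · ln(125,700/27,454) = 3390.8 × ln(4.579) = 3390.8 × 1.5214 ≈ 5159 m/s.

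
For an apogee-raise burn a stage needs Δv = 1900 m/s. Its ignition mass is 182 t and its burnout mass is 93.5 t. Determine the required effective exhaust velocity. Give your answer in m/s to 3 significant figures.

v_e ≈ 2850 m/s

ln(m₀/m_f) = ln(182000/93500) = ln(1.947) = 0.6660.
v_e = Δv / ln(m₀/m_f) = 1900 / 0.6660 = 2852.7 m/s.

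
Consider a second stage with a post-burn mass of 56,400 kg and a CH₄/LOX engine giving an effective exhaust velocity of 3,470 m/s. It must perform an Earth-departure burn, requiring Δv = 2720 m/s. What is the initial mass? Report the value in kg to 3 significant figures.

Using Δv = v_e ln(m₀/m_f): m₀/m_f = exp(Δv / v_e) = exp(2720 / 3470.0) = exp(0.7839) = 2.1899.
m₀ = m_f × 2.1899 = 56,400 × 2.1899 = 123,510 kg.

initial mass ≈ 124000 kg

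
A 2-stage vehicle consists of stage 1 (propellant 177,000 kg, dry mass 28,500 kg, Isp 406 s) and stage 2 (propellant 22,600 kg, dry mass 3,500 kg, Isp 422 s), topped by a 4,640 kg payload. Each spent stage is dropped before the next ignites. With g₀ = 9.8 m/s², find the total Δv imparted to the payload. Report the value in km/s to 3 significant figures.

Ignition mass of stage 1 = 177,000+28,500 + 22,600+3,500 + 4,640 = 236,240 kg.
Stage 1: m₀ = 236,240 kg, m_f = 236,240 − 177,000 = 59,240 kg; Δv = 406×9.8×ln(3.988) = 3978.8×1.3833 ≈ 5504 m/s.
Stage 2: m₀ = 30,740 kg, m_f = 30,740 − 22,600 = 8,140 kg; Δv = 422×9.8×ln(3.776) = 4135.6×1.3288 ≈ 5495 m/s.
Total Δv = 5504 + 5495 = 10999 m/s.

Δv ≈ 11.0 km/s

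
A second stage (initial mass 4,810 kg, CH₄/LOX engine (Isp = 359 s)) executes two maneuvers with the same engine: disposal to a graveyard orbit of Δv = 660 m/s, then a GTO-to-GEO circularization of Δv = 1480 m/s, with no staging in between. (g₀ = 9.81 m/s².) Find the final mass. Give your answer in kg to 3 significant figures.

final mass ≈ 2620 kg

v_e = Isp · g₀ = 359 × 9.81 = 3521.8 m/s.
After the first burn: m = 4810 × exp(−660/3521.8) = 4810 × 0.82911 = 3,988.02 kg.
After the second burn: m = 3,988.02 × exp(−1480/3521.8) = 3,988.02 × 0.65689 = 2,619.69 kg.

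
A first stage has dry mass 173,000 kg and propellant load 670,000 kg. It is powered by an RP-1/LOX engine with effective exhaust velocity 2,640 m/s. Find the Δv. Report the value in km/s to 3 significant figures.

m₀ = m_dry + m_prop = 173,000 + 670,000 = 843,000 kg.
Δv = v_e · ln(m₀/m_f) = 2640.0 × ln(4.873) = 2640.0 × 1.5837 ≈ 4180.9 m/s.

Δv ≈ 4.18 km/s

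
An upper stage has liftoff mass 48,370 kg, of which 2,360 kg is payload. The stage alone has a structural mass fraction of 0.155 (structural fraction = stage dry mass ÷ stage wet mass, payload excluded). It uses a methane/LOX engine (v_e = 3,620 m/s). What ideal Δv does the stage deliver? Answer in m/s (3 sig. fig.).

Stage wet mass = m₀ − payload = 48,370 − 2,360 = 46,010 kg.
Stage dry mass = ε × stage wet mass = 0.155 × 46,010 = 7,131.55 kg.
Burnout mass m_f = stage dry + payload = 7,131.55 + 2,360 = 9,491.55 kg.
Rocket equation: Δv = v_e · ln(48,370/9,491.55) = 3620.0 × ln(5.096) = 3620.0 × 1.6285 ≈ 5895 m/s.

Δv ≈ 5900 m/s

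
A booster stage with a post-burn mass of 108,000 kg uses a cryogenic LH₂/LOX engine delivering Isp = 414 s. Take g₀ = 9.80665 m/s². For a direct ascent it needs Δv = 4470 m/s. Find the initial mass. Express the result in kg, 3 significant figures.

initial mass ≈ 325000 kg

v_e = Isp · g₀ = 414 × 9.80665 = 4060.0 m/s.
m₀/m_f = exp(Δv / v_e) = exp(4470 / 4060.0) = exp(1.1010) = 3.0072.
m₀ = m_f × 3.0072 = 108,000 × 3.0072 = 324,778 kg.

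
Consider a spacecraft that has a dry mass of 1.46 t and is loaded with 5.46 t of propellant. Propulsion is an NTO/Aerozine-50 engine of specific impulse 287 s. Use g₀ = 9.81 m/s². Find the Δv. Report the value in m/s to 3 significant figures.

v_e = Isp · g₀ = 287 × 9.81 = 2815.5 m/s.
m₀ = m_dry + m_prop = 1.46 + 5.46 = 6.92 t.
Rocket equation: Δv = v_e · ln(m₀/m_f) = 2815.5 × ln(4.74) = 2815.5 × 1.5560 ≈ 4380.8 m/s.

Δv ≈ 4380 m/s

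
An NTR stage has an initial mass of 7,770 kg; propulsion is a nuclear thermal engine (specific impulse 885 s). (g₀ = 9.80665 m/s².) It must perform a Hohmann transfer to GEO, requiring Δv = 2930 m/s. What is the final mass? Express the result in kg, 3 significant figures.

v_e = Isp · g₀ = 885 × 9.80665 = 8678.9 m/s.
Using Δv = v_e ln(m₀/m_f): m₀/m_f = exp(Δv / v_e) = exp(2930 / 8678.9) = exp(0.3376) = 1.4016.
m_f = m₀ / 1.4016 = 7,770 / 1.4016 = 5,543.66 kg.

final mass ≈ 5540 kg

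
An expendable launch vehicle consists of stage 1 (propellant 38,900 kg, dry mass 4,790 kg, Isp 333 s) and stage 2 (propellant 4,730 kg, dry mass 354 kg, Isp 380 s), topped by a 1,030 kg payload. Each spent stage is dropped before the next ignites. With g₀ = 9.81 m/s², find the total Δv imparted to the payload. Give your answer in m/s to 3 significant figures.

Δv ≈ 10500 m/s

Ignition mass of stage 1 = 38,900+4,790 + 4,730+354 + 1,030 = 49,804 kg.
Stage 1: m₀ = 49,804 kg, m_f = 49,804 − 38,900 = 10,904 kg; Δv = 333×9.81×ln(4.567) = 3266.7×1.5190 ≈ 4962 m/s.
Stage 2: m₀ = 6,114 kg, m_f = 6,114 − 4,730 = 1,384 kg; Δv = 380×9.81×ln(4.418) = 3727.8×1.4856 ≈ 5538 m/s.
Total Δv = 4962 + 5538 = 10500 m/s.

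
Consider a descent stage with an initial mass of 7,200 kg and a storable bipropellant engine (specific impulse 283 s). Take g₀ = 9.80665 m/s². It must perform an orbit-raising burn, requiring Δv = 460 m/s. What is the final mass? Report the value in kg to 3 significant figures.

final mass ≈ 6100 kg

v_e = Isp · g₀ = 283 × 9.80665 = 2775.3 m/s.
m₀/m_f = exp(Δv / v_e) = exp(460 / 2775.3) = exp(0.1657) = 1.1803.
m_f = m₀ / 1.1803 = 7,200 / 1.1803 = 6,100.14 kg.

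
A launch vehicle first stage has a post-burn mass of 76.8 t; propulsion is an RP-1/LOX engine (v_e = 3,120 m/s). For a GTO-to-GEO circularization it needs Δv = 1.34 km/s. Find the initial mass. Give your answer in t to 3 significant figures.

Using Δv = v_e ln(m₀/m_f): m₀/m_f = exp(Δv / v_e) = exp(1340 / 3120.0) = exp(0.4295) = 1.5365.
m₀ = m_f × 1.5365 = 76.8 × 1.5365 = 118.003 t.

initial mass ≈ 118 t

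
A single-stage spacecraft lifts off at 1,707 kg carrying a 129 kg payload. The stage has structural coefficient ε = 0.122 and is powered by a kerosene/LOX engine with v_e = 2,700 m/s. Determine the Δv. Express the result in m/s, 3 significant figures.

Δv ≈ 4510 m/s

Stage wet mass = m₀ − payload = 1,707 − 129 = 1,578 kg.
Stage dry mass = ε × stage wet mass = 0.122 × 1,578 = 192.516 kg.
Burnout mass m_f = stage dry + payload = 192.516 + 129 = 321.516 kg.
Rocket equation: Δv = v_e · ln(1,707/321.516) = 2700.0 × ln(5.309) = 2700.0 × 1.6694 ≈ 4508 m/s.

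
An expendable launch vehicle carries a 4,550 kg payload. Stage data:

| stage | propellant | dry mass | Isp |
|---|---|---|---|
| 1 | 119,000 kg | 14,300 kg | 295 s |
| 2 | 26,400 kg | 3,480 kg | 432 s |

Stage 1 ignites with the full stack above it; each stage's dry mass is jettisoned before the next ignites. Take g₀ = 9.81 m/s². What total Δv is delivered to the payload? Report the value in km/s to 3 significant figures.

Ignition mass of stage 1 = 119,000+14,300 + 26,400+3,480 + 4,550 = 167,730 kg.
Stage 1: m₀ = 167,730 kg, m_f = 167,730 − 119,000 = 48,730 kg; Δv = 295×9.81×ln(3.442) = 2894.0×1.2361 ≈ 3577 m/s.
Stage 2: m₀ = 34,430 kg, m_f = 34,430 − 26,400 = 8,030 kg; Δv = 432×9.81×ln(4.288) = 4237.9×1.4557 ≈ 6169 m/s.
Total Δv = 3577 + 6169 = 9746 m/s.

Δv ≈ 9.75 km/s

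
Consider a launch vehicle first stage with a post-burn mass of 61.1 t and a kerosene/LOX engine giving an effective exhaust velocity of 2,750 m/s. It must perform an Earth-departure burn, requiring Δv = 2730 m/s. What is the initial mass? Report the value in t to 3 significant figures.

initial mass ≈ 165 t

m₀/m_f = exp(Δv / v_e) = exp(2730 / 2750.0) = exp(0.9927) = 2.6986.
m₀ = m_f × 2.6986 = 61.1 × 2.6986 = 164.884 t.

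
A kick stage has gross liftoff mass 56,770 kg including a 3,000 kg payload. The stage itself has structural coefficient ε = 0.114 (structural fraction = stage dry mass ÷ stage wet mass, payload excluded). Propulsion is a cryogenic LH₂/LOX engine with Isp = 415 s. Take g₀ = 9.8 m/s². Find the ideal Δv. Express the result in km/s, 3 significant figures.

Δv ≈ 7.43 km/s

Stage wet mass = m₀ − payload = 56,770 − 3,000 = 53,770 kg.
Stage dry mass = ε × stage wet mass = 0.114 × 53,770 = 6,129.78 kg.
Burnout mass m_f = stage dry + payload = 6,129.78 + 3,000 = 9,129.78 kg.
v_e = Isp · g₀ = 415 × 9.8 = 4067.0 m/s.
Using Δv = v_e ln(m₀/m_f): Δv = v_e · ln(56,770/9,129.78) = 4067.0 × ln(6.218) = 4067.0 × 1.8275 ≈ 7432 m/s.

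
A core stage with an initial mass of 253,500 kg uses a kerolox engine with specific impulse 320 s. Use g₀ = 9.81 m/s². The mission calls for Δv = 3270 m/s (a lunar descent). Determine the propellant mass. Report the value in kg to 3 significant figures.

propellant mass ≈ 164000 kg

v_e = Isp · g₀ = 320 × 9.81 = 3139.2 m/s.
From the ideal rocket equation, m₀/m_f = exp(Δv / v_e) = exp(3270 / 3139.2) = exp(1.0417) = 2.8339.
m_f = 253,500 / 2.8339 = 89,452.7 kg, so propellant = m₀ − m_f = 253,500 − 89,452.7 = 164,047.3 kg.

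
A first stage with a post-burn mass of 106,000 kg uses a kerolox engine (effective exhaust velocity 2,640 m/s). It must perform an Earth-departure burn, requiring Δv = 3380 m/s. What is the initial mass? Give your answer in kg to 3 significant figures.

initial mass ≈ 381000 kg

Rocket equation: m₀/m_f = exp(Δv / v_e) = exp(3380 / 2640.0) = exp(1.2803) = 3.5977.
m₀ = m_f × 3.5977 = 106,000 × 3.5977 = 381,356 kg.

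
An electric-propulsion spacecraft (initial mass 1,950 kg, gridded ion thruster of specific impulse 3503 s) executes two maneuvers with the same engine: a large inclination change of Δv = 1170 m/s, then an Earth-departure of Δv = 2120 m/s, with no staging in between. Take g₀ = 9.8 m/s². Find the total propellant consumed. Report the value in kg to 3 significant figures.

total propellant consumed ≈ 178 kg

v_e = Isp · g₀ = 3503 × 9.8 = 34329.4 m/s.
After the first burn: m = 1950 × exp(−1170/34329.4) = 1950 × 0.96649 = 1,884.66 kg.
After the second burn: m = 1,884.66 × exp(−2120/34329.4) = 1,884.66 × 0.94011 = 1,771.79 kg.
Total propellant = m₀ − m_final = 1950 − 1,771.79 = 178.21 kg.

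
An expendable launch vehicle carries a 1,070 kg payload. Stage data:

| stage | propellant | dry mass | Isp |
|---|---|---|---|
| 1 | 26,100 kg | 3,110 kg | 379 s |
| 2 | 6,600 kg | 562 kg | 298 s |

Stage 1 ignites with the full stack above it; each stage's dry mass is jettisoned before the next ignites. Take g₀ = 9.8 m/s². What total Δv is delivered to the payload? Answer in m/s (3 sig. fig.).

Ignition mass of stage 1 = 26,100+3,110 + 6,600+562 + 1,070 = 37,442 kg.
Stage 1: m₀ = 37,442 kg, m_f = 37,442 − 26,100 = 11,342 kg; Δv = 379×9.8×ln(3.301) = 3714.2×1.1943 ≈ 4436 m/s.
Stage 2: m₀ = 8,232 kg, m_f = 8,232 − 6,600 = 1,632 kg; Δv = 298×9.8×ln(5.044) = 2920.4×1.6182 ≈ 4726 m/s.
Total Δv = 4436 + 4726 = 9162 m/s.

Δv ≈ 9160 m/s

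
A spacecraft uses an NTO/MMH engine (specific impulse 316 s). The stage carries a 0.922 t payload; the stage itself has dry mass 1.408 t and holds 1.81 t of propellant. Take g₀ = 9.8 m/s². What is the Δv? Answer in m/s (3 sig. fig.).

v_e = Isp · g₀ = 316 × 9.8 = 3096.8 m/s.
m₀ = payload + dry + propellant = 0.922 + 1.408 + 1.81 = 4.14 t.
m_f = payload + dry = 0.922 + 1.408 = 2.33 t.
Δv = v_e · ln(m₀/m_f) = 3096.8 × ln(1.777) = 3096.8 × 0.5748 ≈ 1780.1 m/s.

Δv ≈ 1780 m/s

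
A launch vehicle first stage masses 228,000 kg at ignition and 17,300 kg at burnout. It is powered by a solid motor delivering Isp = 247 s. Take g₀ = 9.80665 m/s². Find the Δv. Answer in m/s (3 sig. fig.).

v_e = Isp · g₀ = 247 × 9.80665 = 2422.2 m/s.
By the Tsiolkovsky rocket equation, Δv = v_e · ln(m₀/m_f) = 2422.2 × ln(13.18) = 2422.2 × 2.5786 ≈ 6246.1 m/s.

Δv ≈ 6250 m/s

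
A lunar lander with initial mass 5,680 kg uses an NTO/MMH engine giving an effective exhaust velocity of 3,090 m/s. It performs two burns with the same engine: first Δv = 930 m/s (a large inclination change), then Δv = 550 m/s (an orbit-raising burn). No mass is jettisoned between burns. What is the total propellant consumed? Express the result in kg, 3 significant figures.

After the first burn: m = 5680 × exp(−930/3090.0) = 5680 × 0.74010 = 4,203.77 kg.
After the second burn: m = 4,203.77 × exp(−550/3090.0) = 4,203.77 × 0.83695 = 3,518.35 kg.
Total propellant = m₀ − m_final = 5680 − 3,518.35 = 2,161.65 kg.

total propellant consumed ≈ 2160 kg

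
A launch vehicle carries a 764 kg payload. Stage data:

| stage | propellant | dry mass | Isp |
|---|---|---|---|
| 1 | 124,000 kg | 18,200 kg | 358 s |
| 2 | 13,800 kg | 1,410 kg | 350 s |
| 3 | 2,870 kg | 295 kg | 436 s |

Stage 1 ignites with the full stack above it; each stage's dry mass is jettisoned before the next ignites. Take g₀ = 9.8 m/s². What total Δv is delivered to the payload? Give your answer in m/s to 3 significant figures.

Ignition mass of stage 1 = 124,000+18,200 + 13,800+1,410 + 2,870+295 + 764 = 161,339 kg.
Stage 1: m₀ = 161,339 kg, m_f = 161,339 − 124,000 = 37,339 kg; Δv = 358×9.8×ln(4.321) = 3508.4×1.4635 ≈ 5134 m/s.
Stage 2: m₀ = 19,139 kg, m_f = 19,139 − 13,800 = 5,339 kg; Δv = 350×9.8×ln(3.585) = 3430.0×1.2767 ≈ 4379 m/s.
Stage 3: m₀ = 3,929 kg, m_f = 3,929 − 2,870 = 1,059 kg; Δv = 436×9.8×ln(3.71) = 4272.8×1.3111 ≈ 5602 m/s.
Total Δv = 5134 + 4379 + 5602 = 15115 m/s.

Δv ≈ 15100 m/s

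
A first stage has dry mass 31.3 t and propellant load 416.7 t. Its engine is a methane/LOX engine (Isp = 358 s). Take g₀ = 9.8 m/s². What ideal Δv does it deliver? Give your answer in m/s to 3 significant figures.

Δv ≈ 9340 m/s

v_e = Isp · g₀ = 358 × 9.8 = 3508.4 m/s.
m₀ = m_dry + m_prop = 31.3 + 416.7 = 448 t.
By the Tsiolkovsky rocket equation, Δv = v_e · ln(m₀/m_f) = 3508.4 × ln(14.31) = 3508.4 × 2.6612 ≈ 9336.5 m/s.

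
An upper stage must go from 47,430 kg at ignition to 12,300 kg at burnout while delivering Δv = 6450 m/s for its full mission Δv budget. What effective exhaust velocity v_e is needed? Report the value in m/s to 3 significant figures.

v_e ≈ 4780 m/s

ln(m₀/m_f) = ln(47430/12300) = ln(3.856) = 1.3497.
Rocket equation: v_e = Δv / ln(m₀/m_f) = 6450 / 1.3497 = 4779.0 m/s.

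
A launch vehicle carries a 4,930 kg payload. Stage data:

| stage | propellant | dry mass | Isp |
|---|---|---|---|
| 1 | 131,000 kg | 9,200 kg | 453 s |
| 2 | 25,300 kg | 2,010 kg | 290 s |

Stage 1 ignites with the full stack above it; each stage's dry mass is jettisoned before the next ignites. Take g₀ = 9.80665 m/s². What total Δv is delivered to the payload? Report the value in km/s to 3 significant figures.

Ignition mass of stage 1 = 131,000+9,200 + 25,300+2,010 + 4,930 = 172,440 kg.
Stage 1: m₀ = 172,440 kg, m_f = 172,440 − 131,000 = 41,440 kg; Δv = 453×9.80665×ln(4.161) = 4442.4×1.4258 ≈ 6334 m/s.
Stage 2: m₀ = 32,240 kg, m_f = 32,240 − 25,300 = 6,940 kg; Δv = 290×9.80665×ln(4.646) = 2843.9×1.5359 ≈ 4368 m/s.
Total Δv = 6334 + 4368 = 10702 m/s.

Δv ≈ 10.7 km/s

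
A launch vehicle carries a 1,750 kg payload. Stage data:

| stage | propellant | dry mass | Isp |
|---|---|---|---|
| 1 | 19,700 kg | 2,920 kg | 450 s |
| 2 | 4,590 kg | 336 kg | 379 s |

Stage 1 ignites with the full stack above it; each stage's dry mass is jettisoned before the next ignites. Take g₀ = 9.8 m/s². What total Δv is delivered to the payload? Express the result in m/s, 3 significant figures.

Δv ≈ 9240 m/s

Ignition mass of stage 1 = 19,700+2,920 + 4,590+336 + 1,750 = 29,296 kg.
Stage 1: m₀ = 29,296 kg, m_f = 29,296 − 19,700 = 9,596 kg; Δv = 450×9.8×ln(3.053) = 4410.0×1.1161 ≈ 4922 m/s.
Stage 2: m₀ = 6,676 kg, m_f = 6,676 − 4,590 = 2,086 kg; Δv = 379×9.8×ln(3.2) = 3714.2×1.1633 ≈ 4321 m/s.
Total Δv = 4922 + 4321 = 9243 m/s.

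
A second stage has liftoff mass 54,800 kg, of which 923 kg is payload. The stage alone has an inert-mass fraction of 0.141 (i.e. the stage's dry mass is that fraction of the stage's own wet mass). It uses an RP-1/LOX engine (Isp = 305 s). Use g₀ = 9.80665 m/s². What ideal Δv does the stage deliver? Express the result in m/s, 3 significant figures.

Δv ≈ 5570 m/s

Stage wet mass = m₀ − payload = 54,800 − 923 = 53,877 kg.
Stage dry mass = ε × stage wet mass = 0.141 × 53,877 = 7,596.66 kg.
Burnout mass m_f = stage dry + payload = 7,596.66 + 923 = 8,519.66 kg.
v_e = Isp · g₀ = 305 × 9.80665 = 2991.0 m/s.
Δv = v_e · ln(54,800/8,519.66) = 2991.0 × ln(6.432) = 2991.0 × 1.8613 ≈ 5567 m/s.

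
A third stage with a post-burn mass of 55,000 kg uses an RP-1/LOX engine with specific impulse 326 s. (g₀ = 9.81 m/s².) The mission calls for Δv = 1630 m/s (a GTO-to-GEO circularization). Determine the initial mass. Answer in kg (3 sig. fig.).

v_e = Isp · g₀ = 326 × 9.81 = 3198.1 m/s.
Rocket equation: m₀/m_f = exp(Δv / v_e) = exp(1630 / 3198.1) = exp(0.5097) = 1.6648.
m₀ = m_f × 1.6648 = 55,000 × 1.6648 = 91,564 kg.

initial mass ≈ 91600 kg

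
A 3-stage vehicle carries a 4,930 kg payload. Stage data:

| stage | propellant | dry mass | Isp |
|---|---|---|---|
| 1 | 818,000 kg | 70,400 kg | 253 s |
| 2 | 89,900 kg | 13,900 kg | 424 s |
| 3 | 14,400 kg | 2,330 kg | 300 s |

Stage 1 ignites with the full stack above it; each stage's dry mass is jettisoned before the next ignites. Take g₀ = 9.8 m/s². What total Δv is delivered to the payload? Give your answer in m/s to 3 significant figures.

Δv ≈ 12500 m/s

Ignition mass of stage 1 = 818,000+70,400 + 89,900+13,900 + 14,400+2,330 + 4,930 = 1,013,860 kg.
Stage 1: m₀ = 1,013,860 kg, m_f = 1,013,860 − 818,000 = 195,860 kg; Δv = 253×9.8×ln(5.176) = 2479.4×1.6441 ≈ 4076 m/s.
Stage 2: m₀ = 125,460 kg, m_f = 125,460 − 89,900 = 35,560 kg; Δv = 424×9.8×ln(3.528) = 4155.2×1.2608 ≈ 5239 m/s.
Stage 3: m₀ = 21,660 kg, m_f = 21,660 − 14,400 = 7,260 kg; Δv = 300×9.8×ln(2.983) = 2940.0×1.0931 ≈ 3214 m/s.
Total Δv = 4076 + 5239 + 3214 = 12529 m/s.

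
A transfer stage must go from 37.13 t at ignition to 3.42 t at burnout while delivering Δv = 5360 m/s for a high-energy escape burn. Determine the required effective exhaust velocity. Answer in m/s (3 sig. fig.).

ln(m₀/m_f) = ln(37130/3420) = ln(10.86) = 2.3848.
From the ideal rocket equation, v_e = Δv / ln(m₀/m_f) = 5360 / 2.3848 = 2247.6 m/s.

v_e ≈ 2250 m/s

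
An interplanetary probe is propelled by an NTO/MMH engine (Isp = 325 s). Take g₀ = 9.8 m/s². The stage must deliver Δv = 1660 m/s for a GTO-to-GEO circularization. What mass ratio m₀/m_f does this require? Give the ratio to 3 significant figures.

v_e = Isp · g₀ = 325 × 9.8 = 3185.0 m/s.
Using Δv = v_e ln(m₀/m_f): m₀/m_f = exp(Δv / v_e) = exp(1660 / 3185.0) = exp(0.5212) = 1.6840.

mass ratio ≈ 1.68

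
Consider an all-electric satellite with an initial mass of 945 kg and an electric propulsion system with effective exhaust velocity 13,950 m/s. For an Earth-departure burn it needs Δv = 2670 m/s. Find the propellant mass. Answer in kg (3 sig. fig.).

By the Tsiolkovsky rocket equation, m₀/m_f = exp(Δv / v_e) = exp(2670 / 13950.0) = exp(0.1914) = 1.2109.
m_f = 945 / 1.2109 = 780.411 kg, so propellant = m₀ − m_f = 945 − 780.411 = 164.589 kg.

propellant mass ≈ 165 kg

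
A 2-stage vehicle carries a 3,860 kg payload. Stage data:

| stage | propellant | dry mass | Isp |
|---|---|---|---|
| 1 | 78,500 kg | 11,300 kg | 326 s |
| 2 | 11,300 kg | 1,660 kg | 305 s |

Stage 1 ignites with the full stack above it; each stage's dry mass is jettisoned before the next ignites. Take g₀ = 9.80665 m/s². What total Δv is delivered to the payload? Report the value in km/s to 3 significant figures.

Δv ≈ 7.59 km/s

Ignition mass of stage 1 = 78,500+11,300 + 11,300+1,660 + 3,860 = 106,620 kg.
Stage 1: m₀ = 106,620 kg, m_f = 106,620 − 78,500 = 28,120 kg; Δv = 326×9.80665×ln(3.792) = 3197.0×1.3328 ≈ 4261 m/s.
Stage 2: m₀ = 16,820 kg, m_f = 16,820 − 11,300 = 5,520 kg; Δv = 305×9.80665×ln(3.047) = 2991.0×1.1142 ≈ 3333 m/s.
Total Δv = 4261 + 3333 = 7594 m/s.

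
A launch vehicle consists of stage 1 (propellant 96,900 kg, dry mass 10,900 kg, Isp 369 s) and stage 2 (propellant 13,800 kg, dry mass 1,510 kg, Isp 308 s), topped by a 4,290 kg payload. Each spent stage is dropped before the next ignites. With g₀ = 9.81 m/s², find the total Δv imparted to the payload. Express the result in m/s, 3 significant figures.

Δv ≈ 8850 m/s

Ignition mass of stage 1 = 96,900+10,900 + 13,800+1,510 + 4,290 = 127,400 kg.
Stage 1: m₀ = 127,400 kg, m_f = 127,400 − 96,900 = 30,500 kg; Δv = 369×9.81×ln(4.177) = 3619.9×1.4296 ≈ 5175 m/s.
Stage 2: m₀ = 19,600 kg, m_f = 19,600 − 13,800 = 5,800 kg; Δv = 308×9.81×ln(3.379) = 3021.5×1.2177 ≈ 3679 m/s.
Total Δv = 5175 + 3679 = 8854 m/s.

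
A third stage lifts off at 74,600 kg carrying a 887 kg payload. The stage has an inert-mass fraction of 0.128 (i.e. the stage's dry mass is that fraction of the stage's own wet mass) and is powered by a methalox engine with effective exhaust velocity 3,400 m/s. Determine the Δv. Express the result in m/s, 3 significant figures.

Δv ≈ 6720 m/s

Stage wet mass = m₀ − payload = 74,600 − 887 = 73,713 kg.
Stage dry mass = ε × stage wet mass = 0.128 × 73,713 = 9,435.26 kg.
Burnout mass m_f = stage dry + payload = 9,435.26 + 887 = 10,322.26 kg.
By the Tsiolkovsky rocket equation, Δv = v_e · ln(74,600/10,322.26) = 3400.0 × ln(7.227) = 3400.0 × 1.9778 ≈ 6725 m/s.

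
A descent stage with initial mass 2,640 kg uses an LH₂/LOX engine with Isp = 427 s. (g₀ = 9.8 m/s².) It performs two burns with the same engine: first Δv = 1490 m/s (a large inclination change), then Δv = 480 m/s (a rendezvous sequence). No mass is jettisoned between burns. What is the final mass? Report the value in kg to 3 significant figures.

v_e = Isp · g₀ = 427 × 9.8 = 4184.6 m/s.
After the first burn: m = 2640 × exp(−1490/4184.6) = 2640 × 0.70043 = 1,849.14 kg.
After the second burn: m = 1,849.14 × exp(−480/4184.6) = 1,849.14 × 0.89163 = 1,648.75 kg.

final mass ≈ 1650 kg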